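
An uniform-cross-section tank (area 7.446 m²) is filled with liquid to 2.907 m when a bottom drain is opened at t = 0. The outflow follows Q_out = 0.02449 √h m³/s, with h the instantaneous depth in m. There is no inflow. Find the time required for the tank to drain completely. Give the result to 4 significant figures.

1037 s

With no inflow, A dh/dt = −0.02449 √h.
∫ h^(−1/2) dh = −(0.02449/A) ∫ dt, giving 2√h = 2√h₀ − (0.02449/A) t.
Tank is empty when √h = 0: t_empty = 2A√h₀/0.02449.
t_empty = 2·7.446·√2.907/0.02449 = 14.8920·1.70499/0.02449 = 1036.78 s.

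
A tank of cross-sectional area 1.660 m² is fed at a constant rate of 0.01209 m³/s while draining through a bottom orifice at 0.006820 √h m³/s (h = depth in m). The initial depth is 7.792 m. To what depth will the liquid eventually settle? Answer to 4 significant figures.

3.143 m

Level balance: A dh/dt = 0.01209 − 0.006820 √h. Setting dh/dt = 0:
Q_in = 0.006820 √h_ss ⇒ √h_ss = 0.01209/0.006820 = 1.77273.
h_ss = 1.77273² = 3.14256 m. (Since h₀ = 7.792 m > h_ss, the level will fall toward this value.)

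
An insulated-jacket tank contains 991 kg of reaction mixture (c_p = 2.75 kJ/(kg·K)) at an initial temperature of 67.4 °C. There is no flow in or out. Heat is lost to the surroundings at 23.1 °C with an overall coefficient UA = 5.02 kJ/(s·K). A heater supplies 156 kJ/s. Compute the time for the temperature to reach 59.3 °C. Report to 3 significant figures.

515 s

Energy balance: M c_p dT/dt = −UA(T − T_amb) + Q̇.
τ = M c_p/UA = 542.88 s; T_ss = T_amb + Q̇/UA = 23.1 + 156/5.02 = 54.176 °C.
T(t) = T_ss + (T₀ − T_ss)e^(−t/τ); set T = 59.3:
t = −τ ln[(T − T_ss)/(T₀ − T_ss)] = −542.88 · ln(0.38749) = 514.68 s.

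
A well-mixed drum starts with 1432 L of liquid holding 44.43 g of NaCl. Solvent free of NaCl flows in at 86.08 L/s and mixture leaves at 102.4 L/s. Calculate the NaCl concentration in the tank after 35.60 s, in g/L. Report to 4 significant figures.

Let m(t) be the amount of NaCl. Volume: V(t) = V₀ + (Q_in − Q_out) t = 1432 − 16.3200 t; V(35.60) = 851.008 L.
No NaCl enters, so dm/dt = −Q_out · (m/V).
dm/m = −Q_out dt/(V₀ − 16.3200 t); integrating gives ln(m/m₀) = −(Q_out/(Q_in−Q_out)) ln(V/V₀).
m = m₀ (V₀/V)^(Q_out/(Q_in−Q_out)) = 44.43 × (1432/851.008)^(-6.27451) = 1.69660 g.
C = m/V = 1.69660/851.008 = 0.00199363 g/L.

0.001994 g/L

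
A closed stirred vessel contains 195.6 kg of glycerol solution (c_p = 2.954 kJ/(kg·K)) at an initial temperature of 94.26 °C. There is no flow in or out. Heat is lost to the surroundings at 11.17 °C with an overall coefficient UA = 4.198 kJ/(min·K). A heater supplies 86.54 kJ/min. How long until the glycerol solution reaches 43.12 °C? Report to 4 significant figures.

M c_p dT/dt = −UA(T − T_amb) + Q̇.
τ = M c_p/UA = 137.638 min; T_ss = T_amb + Q̇/UA = 11.17 + 86.54/4.198 = 31.7846 °C.
T(t) = T_ss + (T₀ − T_ss)e^(−t/τ); set T = 43.12:
t = −τ ln[(T − T_ss)/(T₀ − T_ss)] = −137.638 · ln(0.181438) = 234.925 min.

234.9 min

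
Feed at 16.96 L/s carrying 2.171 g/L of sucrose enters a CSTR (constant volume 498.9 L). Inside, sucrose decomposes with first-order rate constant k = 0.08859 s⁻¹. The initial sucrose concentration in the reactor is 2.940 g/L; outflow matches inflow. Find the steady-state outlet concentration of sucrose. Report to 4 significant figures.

0.6021 g/L

Species balance: V dC/dt = Q C_in − Q C − k V C.
At steady state: 0 = Q C_in − (Q + kV) C_ss, so C_ss = Q C_in/(Q + kV).
C_ss = 16.96·2.171/(16.96 + 0.08859·498.9) = 36.8202/61.1576 = 0.602054 g/L.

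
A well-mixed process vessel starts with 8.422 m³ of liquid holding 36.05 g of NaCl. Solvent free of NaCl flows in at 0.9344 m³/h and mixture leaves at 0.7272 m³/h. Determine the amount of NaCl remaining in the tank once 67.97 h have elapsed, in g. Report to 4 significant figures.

1.145 g

Let m(t) be the amount of NaCl. Volume: V(t) = V₀ + (Q_in − Q_out) t = 8.422 + 0.207200 t; V(67.97) = 22.5054 m³.
Species balance (pure solvent in): dm/dt = −Q_out · m/V(t).
dm/m = −Q_out dt/(V₀ + 0.207200 t); integrating gives ln(m/m₀) = −(Q_out/(Q_in−Q_out)) ln(V/V₀).
m = m₀ (V₀/V)^(Q_out/(Q_in−Q_out)) = 36.05 × (8.422/22.5054)^(3.50965) = 1.14482 g.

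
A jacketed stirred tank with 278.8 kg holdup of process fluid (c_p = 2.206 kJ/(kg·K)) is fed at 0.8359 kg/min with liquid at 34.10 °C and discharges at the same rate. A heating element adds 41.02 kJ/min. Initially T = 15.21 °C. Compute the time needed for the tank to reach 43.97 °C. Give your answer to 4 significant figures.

400.6 min

M c_p dT/dt = ṁ c_p (T_in − T) + Q̇.
τ = M/ṁ = 333.533 min; T_ss = T_in + Q̇/(ṁ c_p) = 56.3452 °C.
T(t) = T_ss + (T₀ − T_ss) e^(−t/τ). Set T = 43.97:
e^(−t/τ) = (43.97 − 56.3452)/(15.21 − 56.3452) = 0.300842
t = −333.533 · ln(0.300842) = 400.630 min.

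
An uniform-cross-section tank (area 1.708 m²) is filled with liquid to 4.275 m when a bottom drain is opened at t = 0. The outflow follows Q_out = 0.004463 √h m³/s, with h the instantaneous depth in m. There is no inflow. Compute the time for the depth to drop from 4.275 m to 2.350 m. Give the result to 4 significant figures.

409.2 s

Unsteady balance on liquid volume: A dh/dt = −0.004463 √h.
Separate and integrate: 2(√h − √h₀) = −(0.004463/A) t.
t = 2A(√h₀ − √h)/0.004463 = 2·1.708·(√4.275 − √2.350)/0.004463
  = 3.41600 × (2.06761 − 1.53297) / 0.004463 = 409.213 s.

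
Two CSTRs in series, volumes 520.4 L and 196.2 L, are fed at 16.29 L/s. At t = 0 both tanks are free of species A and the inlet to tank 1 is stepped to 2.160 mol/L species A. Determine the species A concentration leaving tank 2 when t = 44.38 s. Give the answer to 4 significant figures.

Each tank obeys Vᵢ dCᵢ/dt = Q(Cᵢ₋₁ − Cᵢ), so τᵢ = Vᵢ/Q.
τ₁ = 520.4/16.29 = 31.9460 s; τ₂ = 196.2/16.29 = 12.0442 s.
Solving the cascade with C₁(0)=C₂(0)=0 gives C₂(t) = C_in[1 − (τ₁ e^(−t/τ₁) − τ₂ e^(−t/τ₂))/(τ₁ − τ₂)].
At t = 44.38: e^(−t/τ₁) = 0.249270, e^(−t/τ₂) = 0.0251032.
C₂ = 2.160·[1 − (31.9460·0.249270 − 12.0442·0.0251032)/(19.9018)] = 2.160·0.615069 = 1.32855 mol/L.

1.329 mol/L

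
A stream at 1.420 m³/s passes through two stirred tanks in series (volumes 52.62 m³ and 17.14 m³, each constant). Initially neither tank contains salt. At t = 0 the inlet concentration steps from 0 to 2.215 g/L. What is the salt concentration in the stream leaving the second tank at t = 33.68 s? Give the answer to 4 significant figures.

0.9569 g/L

Species balance on tank i: dCᵢ/dt = (Cᵢ₋₁ − Cᵢ)/τᵢ with τᵢ = Vᵢ/Q.
τ₁ = 52.62/1.420 = 37.0563 s; τ₂ = 17.14/1.420 = 12.0704 s.
Solving the cascade with C₁(0)=C₂(0)=0 gives C₂(t) = C_in[1 − (τ₁ e^(−t/τ₁) − τ₂ e^(−t/τ₂))/(τ₁ − τ₂)].
At t = 33.68: e^(−t/τ₁) = 0.402973, e^(−t/τ₂) = 0.0614033.
C₂ = 2.215·[1 − (37.0563·0.402973 − 12.0704·0.0614033)/(24.9859)] = 2.215·0.432019 = 0.956922 g/L.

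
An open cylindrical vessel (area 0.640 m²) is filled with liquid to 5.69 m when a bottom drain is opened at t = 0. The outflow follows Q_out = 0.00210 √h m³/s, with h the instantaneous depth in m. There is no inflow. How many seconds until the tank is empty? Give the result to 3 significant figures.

1450 s

With no inflow, A dh/dt = −0.00210 √h.
This is separable: 2 d(√h)/dt = −0.00210/A, so √h = √h₀ − (0.00210/(2A)) t.
Set h = 0: 2√h₀ = (0.00210/A) t_empty ⇒ t_empty = 2A√h₀/0.00210.
t_empty = 2·0.640·√5.69/0.00210 = 1.2800·2.3854/0.00210 = 1453.9 s.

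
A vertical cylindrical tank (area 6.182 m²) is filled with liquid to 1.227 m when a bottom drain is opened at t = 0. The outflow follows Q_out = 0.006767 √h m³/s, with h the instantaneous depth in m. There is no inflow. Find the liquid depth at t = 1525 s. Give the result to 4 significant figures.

0.07455 m

Mass balance (ρ constant): A dh/dt = −0.006767 √h.
Separate and integrate: 2(√h − √h₀) = −(0.006767/A) t.
√h = √1.227 − 0.006767·1525/(2·6.182) = 1.10770 − 0.834655 = 0.273045.
h = 0.273045² = 0.0745537 m.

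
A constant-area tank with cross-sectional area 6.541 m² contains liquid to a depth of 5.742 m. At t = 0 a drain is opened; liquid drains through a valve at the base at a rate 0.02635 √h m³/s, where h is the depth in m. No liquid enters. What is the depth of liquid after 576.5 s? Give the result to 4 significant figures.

1.525 m

A dh/dt = −Q_out = −0.02635 √h.
This is separable: 2 d(√h)/dt = −0.02635/A, so √h = √h₀ − (0.02635/(2A)) t.
√h = √5.742 − 0.02635·576.5/(2·6.541) = 2.39625 − 1.16120 = 1.23505.
h = 1.23505² = 1.52535 m.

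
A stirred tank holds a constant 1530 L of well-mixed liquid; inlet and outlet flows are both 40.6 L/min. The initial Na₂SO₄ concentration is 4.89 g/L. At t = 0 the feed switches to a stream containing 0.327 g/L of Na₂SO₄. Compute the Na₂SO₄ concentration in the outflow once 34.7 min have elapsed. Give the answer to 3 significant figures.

Accumulation = in − out for the solute gives V dC/dt = Q(C_in − C).
Rewrite as dC/dt + C/τ = C_in/τ, τ = V/Q = 37.685 min.
C approaches C_in exponentially: C(t) = C_in + (C₀ − C_in) e^(−t/τ).
C(34.7) = 0.327 + (4.89 − 0.327)·e^(−34.7/37.685) = 0.327 + (4.5630)·0.39820 = 2.1440 g/L.

2.14 g/L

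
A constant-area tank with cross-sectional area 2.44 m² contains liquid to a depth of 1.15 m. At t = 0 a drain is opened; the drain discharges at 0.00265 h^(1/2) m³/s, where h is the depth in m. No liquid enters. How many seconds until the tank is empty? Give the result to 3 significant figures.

Mass balance (ρ constant): A dh/dt = −0.00265 √h.
Separate and integrate: 2(√h − √h₀) = −(0.00265/A) t.
Tank is empty when √h = 0: t_empty = 2A√h₀/0.00265.
t_empty = 2·2.44·√1.15/0.00265 = 4.8800·1.0724/0.00265 = 1974.8 s.

1970 s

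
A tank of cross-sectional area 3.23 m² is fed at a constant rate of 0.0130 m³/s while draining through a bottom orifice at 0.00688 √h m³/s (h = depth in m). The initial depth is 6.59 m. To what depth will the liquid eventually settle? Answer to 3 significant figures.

Level balance: A dh/dt = 0.0130 − 0.00688 √h. Setting dh/dt = 0:
Q_in = 0.00688 √h_ss ⇒ √h_ss = 0.0130/0.00688 = 1.8895.
h_ss = 1.8895² = 3.5703 m. (Since h₀ = 6.59 m > h_ss, the level will fall toward this value.)

3.57 m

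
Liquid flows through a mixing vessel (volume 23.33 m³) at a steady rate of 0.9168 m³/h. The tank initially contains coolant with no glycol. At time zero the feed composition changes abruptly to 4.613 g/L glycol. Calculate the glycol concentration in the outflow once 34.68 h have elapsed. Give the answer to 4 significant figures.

3.432 g/L

Mass balance on the solute (V constant): V dC/dt = Q(C_in − C).
Rewrite as dC/dt + C/τ = C_in/τ, τ = V/Q = 25.4472 h.
C approaches C_in exponentially: C(t) = C_in + (C₀ − C_in) e^(−t/τ).
C(34.68) = 4.613 + (0 − 4.613)·e^(−34.68/25.4472) = 4.613 + (-4.61300)·0.255938 = 3.43236 g/L.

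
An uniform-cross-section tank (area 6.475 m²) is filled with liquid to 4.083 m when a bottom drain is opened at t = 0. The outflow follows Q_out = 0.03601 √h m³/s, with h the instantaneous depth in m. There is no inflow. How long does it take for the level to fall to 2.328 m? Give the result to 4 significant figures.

178.0 s

Mass balance (ρ constant): A dh/dt = −0.03601 √h.
∫ h^(−1/2) dh = −(0.03601/A) ∫ dt, giving 2√h = 2√h₀ − (0.03601/A) t.
t = 2A(√h₀ − √h)/0.03601 = 2·6.475·(√4.083 − √2.328)/0.03601
  = 12.9500 × (2.02064 − 1.52578) / 0.03601 = 177.964 s.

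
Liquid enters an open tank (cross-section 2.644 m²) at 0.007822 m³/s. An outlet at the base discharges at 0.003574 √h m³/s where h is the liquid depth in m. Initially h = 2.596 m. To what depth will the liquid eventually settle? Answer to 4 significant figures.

A dh/dt = Q_in − 0.003574 √h. Steady state requires inflow = outflow:
Q_in = 0.003574 √h_ss ⇒ √h_ss = 0.007822/0.003574 = 2.18858.
h_ss = 2.18858² = 4.78990 m. (Since h₀ = 2.596 m < h_ss, the level will rise toward this value.)

4.790 m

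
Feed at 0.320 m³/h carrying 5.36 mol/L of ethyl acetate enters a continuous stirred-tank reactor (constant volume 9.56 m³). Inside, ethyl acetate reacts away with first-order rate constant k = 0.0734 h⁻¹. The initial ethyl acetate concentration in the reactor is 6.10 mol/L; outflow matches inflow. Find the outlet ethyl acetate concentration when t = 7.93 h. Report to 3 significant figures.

3.57 mol/L

V dC/dt = Q(C_in − C) − k V C.
dC/dt = (Q/V) C_in − (Q/V + k) C; effective rate a = Q/V + k = 0.033473 + 0.0734 = 0.10687 h⁻¹.
C_ss = Q C_in/(Q + kV) = 1.6788 mol/L; C(t) = C_ss + (C₀ − C_ss) e^(−a t).
C(7.93) = 1.6788 + (4.4212)·e^(−0.10687·7.93) = 1.6788 + (4.4212)·0.42848 = 3.5732 mol/L.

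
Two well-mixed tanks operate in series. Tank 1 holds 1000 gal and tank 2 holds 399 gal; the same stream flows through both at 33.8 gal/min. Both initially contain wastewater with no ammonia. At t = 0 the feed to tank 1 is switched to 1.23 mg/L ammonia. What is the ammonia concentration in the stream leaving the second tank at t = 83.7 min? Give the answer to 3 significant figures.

Time constants: τᵢ = Vᵢ/Q for each well-mixed tank.
τ₁ = 1000/33.8 = 29.586 min; τ₂ = 399/33.8 = 11.805 min.
Tank 1: C₁ = C_in(1 − e^(−t/τ₁)). Tank 2 (τ₁ ≠ τ₂): C₂ = C_in[1 − (τ₁ e^(−t/τ₁) − τ₂ e^(−t/τ₂))/(τ₁ − τ₂)].
At t = 83.7: e^(−t/τ₁) = 0.059068, e^(−t/τ₂) = 0.00083308.
C₂ = 1.23·[1 − (29.586·0.059068 − 11.805·0.00083308)/(17.781)] = 1.23·0.90227 = 1.1098 mg/L.

1.11 mg/L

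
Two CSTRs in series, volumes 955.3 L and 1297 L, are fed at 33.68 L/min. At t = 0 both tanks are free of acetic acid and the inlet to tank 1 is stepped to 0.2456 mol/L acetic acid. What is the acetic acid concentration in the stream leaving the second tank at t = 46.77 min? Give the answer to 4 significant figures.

0.1009 mol/L

Each tank obeys Vᵢ dCᵢ/dt = Q(Cᵢ₋₁ − Cᵢ), so τᵢ = Vᵢ/Q.
τ₁ = 955.3/33.68 = 28.3640 min; τ₂ = 1297/33.68 = 38.5095 min.
Tank 1: C₁ = C_in(1 − e^(−t/τ₁)). Tank 2 (τ₁ ≠ τ₂): C₂ = C_in[1 − (τ₁ e^(−t/τ₁) − τ₂ e^(−t/τ₂))/(τ₁ − τ₂)].
At t = 46.77: e^(−t/τ₁) = 0.192257, e^(−t/τ₂) = 0.296857.
C₂ = 0.2456·[1 − (28.3640·0.192257 − 38.5095·0.296857)/(-10.1455)] = 0.2456·0.410712 = 0.100871 mol/L.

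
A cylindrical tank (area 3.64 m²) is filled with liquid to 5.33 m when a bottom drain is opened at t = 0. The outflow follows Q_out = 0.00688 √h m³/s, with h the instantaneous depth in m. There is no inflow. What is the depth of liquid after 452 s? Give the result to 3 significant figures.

3.54 m

With no inflow, A dh/dt = −0.00688 √h.
This is separable: 2 d(√h)/dt = −0.00688/A, so √h = √h₀ − (0.00688/(2A)) t.
√h = √5.33 − 0.00688·452/(2·3.64) = 2.3087 − 0.42716 = 1.8815.
h = 1.8815² = 3.5401 m.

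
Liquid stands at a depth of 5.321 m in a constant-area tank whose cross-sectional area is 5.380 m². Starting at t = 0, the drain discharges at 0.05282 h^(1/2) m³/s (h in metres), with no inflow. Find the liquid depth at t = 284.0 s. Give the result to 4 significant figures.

With no inflow, A dh/dt = −0.05282 √h.
This is separable: 2 d(√h)/dt = −0.05282/A, so √h = √h₀ − (0.05282/(2A)) t.
√h = √5.321 − 0.05282·284.0/(2·5.380) = 2.30673 − 1.39413 = 0.912595.
h = 0.912595² = 0.832830 m.

0.8328 m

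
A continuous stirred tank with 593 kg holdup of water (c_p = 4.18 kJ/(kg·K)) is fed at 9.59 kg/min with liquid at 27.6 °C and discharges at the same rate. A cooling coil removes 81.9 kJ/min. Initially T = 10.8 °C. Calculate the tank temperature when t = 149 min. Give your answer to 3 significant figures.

24.2 °C

M c_p dT/dt = ṁ c_p (T_in − T) − Q̇.
Rearrange: dT/dt = (T_ss − T)/τ with τ = M/ṁ = 61.835 min and T_ss = T_in − Q̇/(ṁ c_p) = 25.557 °C.
Integrating: T(t) = T_ss + (T₀ − T_ss) e^(−t/τ).
T(149) = 25.557 + (-14.757)·e^(−149/61.835) = 25.557 + (-14.757)·0.089849 = 24.231 °C.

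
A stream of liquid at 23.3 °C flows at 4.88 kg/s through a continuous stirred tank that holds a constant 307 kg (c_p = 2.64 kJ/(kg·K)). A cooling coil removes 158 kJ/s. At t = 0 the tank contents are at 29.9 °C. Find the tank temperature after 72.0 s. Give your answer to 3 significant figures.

M c_p dT/dt = ṁ c_p (T_in − T) − Q̇.
Rearrange: dT/dt = (T_ss − T)/τ with τ = M/ṁ = 62.910 s and T_ss = T_in − Q̇/(ṁ c_p) = 11.036 °C.
Integrating: T(t) = T_ss + (T₀ − T_ss) e^(−t/τ).
T(72.0) = 11.036 + (18.864)·e^(−72.0/62.910) = 11.036 + (18.864)·0.31838 = 17.042 °C.

17.0 °C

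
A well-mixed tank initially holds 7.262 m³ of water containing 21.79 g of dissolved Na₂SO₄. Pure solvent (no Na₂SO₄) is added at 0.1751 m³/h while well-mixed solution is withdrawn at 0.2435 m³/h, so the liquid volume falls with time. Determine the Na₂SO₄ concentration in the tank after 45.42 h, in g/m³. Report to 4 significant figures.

0.7187 g/m³

Let m(t) be the amount of Na₂SO₄. Volume: V(t) = V₀ + (Q_in − Q_out) t = 7.262 − 0.0684000 t; V(45.42) = 4.15527 m³.
Solute balance: dm/dt = 0 − Q_out C = −Q_out m/V(t).
dm/m = −Q_out dt/(V₀ − 0.0684000 t); integrating gives ln(m/m₀) = −(Q_out/(Q_in−Q_out)) ln(V/V₀).
m = m₀ (V₀/V)^(Q_out/(Q_in−Q_out)) = 21.79 × (7.262/4.15527)^(-3.55994) = 2.98624 g.
C = m/V = 2.98624/4.15527 = 0.718664 g/m³.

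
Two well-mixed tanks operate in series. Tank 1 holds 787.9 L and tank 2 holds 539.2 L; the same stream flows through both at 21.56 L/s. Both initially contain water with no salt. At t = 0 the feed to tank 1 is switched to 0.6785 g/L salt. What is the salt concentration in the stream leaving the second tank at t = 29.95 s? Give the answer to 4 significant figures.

Time constants: τᵢ = Vᵢ/Q for each well-mixed tank.
τ₁ = 787.9/21.56 = 36.5445 s; τ₂ = 539.2/21.56 = 25.0093 s.
Tank 1: C₁ = C_in(1 − e^(−t/τ₁)). Tank 2 (τ₁ ≠ τ₂): C₂ = C_in[1 − (τ₁ e^(−t/τ₁) − τ₂ e^(−t/τ₂))/(τ₁ − τ₂)].
At t = 29.95: e^(−t/τ₁) = 0.440631, e^(−t/τ₂) = 0.301931.
C₂ = 0.6785·[1 − (36.5445·0.440631 − 25.0093·0.301931)/(11.5353)] = 0.6785·0.258659 = 0.175500 g/L.

0.1755 g/L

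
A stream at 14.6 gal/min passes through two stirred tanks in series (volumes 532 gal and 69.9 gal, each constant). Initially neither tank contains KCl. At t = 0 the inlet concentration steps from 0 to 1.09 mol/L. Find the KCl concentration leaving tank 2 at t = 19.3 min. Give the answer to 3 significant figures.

0.354 mol/L

Time constants: τᵢ = Vᵢ/Q for each well-mixed tank.
τ₁ = 532/14.6 = 36.438 min; τ₂ = 69.9/14.6 = 4.7877 min.
Tank 1: C₁ = C_in(1 − e^(−t/τ₁)). Tank 2 (τ₁ ≠ τ₂): C₂ = C_in[1 − (τ₁ e^(−t/τ₁) − τ₂ e^(−t/τ₂))/(τ₁ − τ₂)].
At t = 19.3: e^(−t/τ₁) = 0.58880, e^(−t/τ₂) = 0.017753.
C₂ = 1.09·[1 − (36.438·0.58880 − 4.7877·0.017753)/(31.651)] = 1.09·0.32482 = 0.35405 mol/L.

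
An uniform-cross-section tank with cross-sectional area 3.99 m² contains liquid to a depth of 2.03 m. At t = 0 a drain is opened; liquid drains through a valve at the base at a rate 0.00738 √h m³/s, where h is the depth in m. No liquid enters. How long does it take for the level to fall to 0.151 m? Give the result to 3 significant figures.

With no inflow, A dh/dt = −0.00738 √h.
This is separable: 2 d(√h)/dt = −0.00738/A, so √h = √h₀ − (0.00738/(2A)) t.
t = 2A(√h₀ − √h)/0.00738 = 2·3.99·(√2.03 − √0.151)/0.00738
  = 7.9800 × (1.4248 − 0.38859) / 0.00738 = 1120.4 s.

1120 s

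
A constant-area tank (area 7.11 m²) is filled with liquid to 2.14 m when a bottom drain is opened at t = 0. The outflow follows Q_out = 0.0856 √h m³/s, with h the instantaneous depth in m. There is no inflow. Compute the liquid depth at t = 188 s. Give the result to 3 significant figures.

Mass balance (ρ constant): A dh/dt = −0.0856 √h.
This is separable: 2 d(√h)/dt = −0.0856/A, so √h = √h₀ − (0.0856/(2A)) t.
√h = √2.14 − 0.0856·188/(2·7.11) = 1.4629 − 1.1317 = 0.33117.
h = 0.33117² = 0.10967 m.

0.110 m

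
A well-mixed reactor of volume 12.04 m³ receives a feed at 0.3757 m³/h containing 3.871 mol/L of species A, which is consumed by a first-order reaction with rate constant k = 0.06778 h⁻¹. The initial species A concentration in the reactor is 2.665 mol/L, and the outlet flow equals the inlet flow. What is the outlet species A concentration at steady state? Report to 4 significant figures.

Species balance: V dC/dt = Q C_in − Q C − k V C.
At steady state: 0 = Q C_in − (Q + kV) C_ss, so C_ss = Q C_in/(Q + kV).
C_ss = 0.3757·3.871/(0.3757 + 0.06778·12.04) = 1.45433/1.19177 = 1.22031 mol/L.

1.220 mol/L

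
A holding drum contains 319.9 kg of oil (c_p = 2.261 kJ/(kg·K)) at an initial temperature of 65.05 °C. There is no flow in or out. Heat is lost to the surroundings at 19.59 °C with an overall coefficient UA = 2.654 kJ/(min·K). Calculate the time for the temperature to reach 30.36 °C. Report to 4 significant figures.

392.5 min

Energy balance: M c_p dT/dt = −UA(T − T_amb).
τ = M c_p/UA = 272.530 min; T_ss = T_amb = 19.5900 °C.
T(t) = T_ss + (T₀ − T_ss)e^(−t/τ); set T = 30.36:
t = −τ ln[(T − T_ss)/(T₀ − T_ss)] = −272.530 · ln(0.236912) = 392.461 min.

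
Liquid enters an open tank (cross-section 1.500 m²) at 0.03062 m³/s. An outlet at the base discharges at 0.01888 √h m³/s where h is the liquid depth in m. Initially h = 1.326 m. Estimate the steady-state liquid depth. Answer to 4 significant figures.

2.630 m

A dh/dt = Q_in − 0.01888 √h. Steady state requires inflow = outflow:
Q_in = 0.01888 √h_ss ⇒ √h_ss = 0.03062/0.01888 = 1.62182.
h_ss = 1.62182² = 2.63031 m. (Since h₀ = 1.326 m < h_ss, the level will rise toward this value.)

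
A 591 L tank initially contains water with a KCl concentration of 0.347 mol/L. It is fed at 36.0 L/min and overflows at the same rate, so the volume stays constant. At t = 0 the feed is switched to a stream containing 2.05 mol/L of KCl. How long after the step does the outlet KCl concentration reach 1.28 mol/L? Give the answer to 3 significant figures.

Species balance: V dC/dt = Q(C_in − C) ⇒ τ = V/Q = 16.417 min.
C(t) = C_in + (C₀ − C_in) e^(−t/τ). Set C = 1.28 and solve for t:
e^(−t/τ) = (C − C_in)/(C₀ − C_in) = (1.28 − 2.05)/(0.347 − 2.05) = 0.45214
t = −τ ln(…) = 16.417 × 0.79376 = 13.031 min.

13.0 min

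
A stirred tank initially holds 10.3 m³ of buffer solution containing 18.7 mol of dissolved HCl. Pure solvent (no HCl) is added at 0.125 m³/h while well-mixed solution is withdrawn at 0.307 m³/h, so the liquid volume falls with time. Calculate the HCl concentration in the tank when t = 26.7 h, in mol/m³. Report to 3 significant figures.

1.17 mol/m³

Total volume: dV/dt = Q_in − Q_out = -0.18200 m³/h, so V(t) = 10.3 − 0.18200 t and V(26.7) = 5.4406 m³.
Species balance (pure solvent in): dm/dt = −Q_out · m/V(t).
dm/m = −Q_out dt/(V₀ − 0.18200 t); integrating gives ln(m/m₀) = −(Q_out/(Q_in−Q_out)) ln(V/V₀).
m = m₀ (V₀/V)^(Q_out/(Q_in−Q_out)) = 18.7 × (10.3/5.4406)^(-1.6868) = 6.3720 mol.
C = m/V = 6.3720/5.4406 = 1.1712 mol/m³.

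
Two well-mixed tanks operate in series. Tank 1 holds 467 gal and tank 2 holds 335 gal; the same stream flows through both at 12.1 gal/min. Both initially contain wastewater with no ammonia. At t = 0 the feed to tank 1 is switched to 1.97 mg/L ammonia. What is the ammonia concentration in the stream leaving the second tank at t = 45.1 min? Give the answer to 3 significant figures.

0.784 mg/L

Species balance on tank i: dCᵢ/dt = (Cᵢ₋₁ − Cᵢ)/τᵢ with τᵢ = Vᵢ/Q.
τ₁ = 467/12.1 = 38.595 min; τ₂ = 335/12.1 = 27.686 min.
Tank 1: C₁ = C_in(1 − e^(−t/τ₁)). Tank 2 (τ₁ ≠ τ₂): C₂ = C_in[1 − (τ₁ e^(−t/τ₁) − τ₂ e^(−t/τ₂))/(τ₁ − τ₂)].
At t = 45.1: e^(−t/τ₁) = 0.31082, e^(−t/τ₂) = 0.19613.
C₂ = 1.97·[1 − (38.595·0.31082 − 27.686·0.19613)/(10.909)] = 1.97·0.39811 = 0.78428 mg/L.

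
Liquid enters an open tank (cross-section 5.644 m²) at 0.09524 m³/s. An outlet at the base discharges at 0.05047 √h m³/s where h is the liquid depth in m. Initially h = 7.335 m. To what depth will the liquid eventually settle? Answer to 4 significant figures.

Accumulation of liquid (constant cross-section A): A dh/dt = Q_in − 0.05047 √h. At steady state dh/dt = 0:
Q_in = 0.05047 √h_ss ⇒ √h_ss = 0.09524/0.05047 = 1.88706.
h_ss = 1.88706² = 3.56100 m. (Since h₀ = 7.335 m > h_ss, the level will fall toward this value.)

3.561 m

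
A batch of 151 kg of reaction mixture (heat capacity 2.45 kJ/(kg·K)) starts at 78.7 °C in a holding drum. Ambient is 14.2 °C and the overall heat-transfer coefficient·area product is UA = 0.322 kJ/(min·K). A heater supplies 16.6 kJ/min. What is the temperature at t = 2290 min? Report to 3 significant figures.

Energy balance: M c_p dT/dt = −UA(T − T_amb) + Q̇.
dT/dt = (T_ss − T)/τ with T_ss = T_amb + Q̇/UA = 14.2 + 16.6/0.322 = 65.753 °C, τ = M c_p/UA = 151·2.45/0.322 = 1148.9 min.
This is linear first-order; T(t) = T_ss + (T₀ − T_ss) e^(−t/τ).
T(2290) = 65.753 + (12.947)·0.13626 = 67.517 °C.

67.5 °C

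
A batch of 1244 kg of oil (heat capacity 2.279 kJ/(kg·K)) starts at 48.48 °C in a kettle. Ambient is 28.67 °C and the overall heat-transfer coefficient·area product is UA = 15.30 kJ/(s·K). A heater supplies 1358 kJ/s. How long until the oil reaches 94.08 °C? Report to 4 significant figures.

Energy balance: M c_p dT/dt = −UA(T − T_amb) + Q̇.
τ = M c_p/UA = 185.299 s; T_ss = T_amb + Q̇/UA = 28.67 + 1358/15.30 = 117.428 °C.
T(t) = T_ss + (T₀ − T_ss)e^(−t/τ); set T = 94.08:
t = −τ ln[(T − T_ss)/(T₀ − T_ss)] = −185.299 · ln(0.338634) = 200.649 s.

200.6 s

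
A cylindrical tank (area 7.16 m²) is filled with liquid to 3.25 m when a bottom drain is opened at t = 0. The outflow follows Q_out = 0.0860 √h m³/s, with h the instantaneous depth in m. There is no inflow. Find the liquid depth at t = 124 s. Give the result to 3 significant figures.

With no inflow, A dh/dt = −0.0860 √h.
This is separable: 2 d(√h)/dt = −0.0860/A, so √h = √h₀ − (0.0860/(2A)) t.
√h = √3.25 − 0.0860·124/(2·7.16) = 1.8028 − 0.74469 = 1.0581.
h = 1.0581² = 1.1195 m.

1.12 m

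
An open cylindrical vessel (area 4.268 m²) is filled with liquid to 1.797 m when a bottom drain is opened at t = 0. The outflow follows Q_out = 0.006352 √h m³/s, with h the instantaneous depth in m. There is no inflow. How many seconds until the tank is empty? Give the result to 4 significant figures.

1801 s

With no inflow, A dh/dt = −0.006352 √h.
This is separable: 2 d(√h)/dt = −0.006352/A, so √h = √h₀ − (0.006352/(2A)) t.
Set h = 0: 2√h₀ = (0.006352/A) t_empty ⇒ t_empty = 2A√h₀/0.006352.
t_empty = 2·4.268·√1.797/0.006352 = 8.53600·1.34052/0.006352 = 1801.43 s.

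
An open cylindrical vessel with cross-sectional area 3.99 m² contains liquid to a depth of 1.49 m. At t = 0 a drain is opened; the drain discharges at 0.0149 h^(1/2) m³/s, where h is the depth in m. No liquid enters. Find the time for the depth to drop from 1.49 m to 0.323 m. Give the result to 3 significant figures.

With no inflow, A dh/dt = −0.0149 √h.
∫ h^(−1/2) dh = −(0.0149/A) ∫ dt, giving 2√h = 2√h₀ − (0.0149/A) t.
t = 2A(√h₀ − √h)/0.0149 = 2·3.99·(√1.49 − √0.323)/0.0149
  = 7.9800 × (1.2207 − 0.56833) / 0.0149 = 349.37 s.

349 s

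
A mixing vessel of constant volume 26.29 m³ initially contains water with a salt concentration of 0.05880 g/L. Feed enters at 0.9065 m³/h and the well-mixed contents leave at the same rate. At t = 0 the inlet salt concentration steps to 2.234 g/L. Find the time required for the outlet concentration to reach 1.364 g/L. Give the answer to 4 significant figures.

26.58 h

Mass balance on the solute (V constant): V dC/dt = Q(C_in − C), so τ = V/Q = 29.0017 h.
C(t) = C_in + (C₀ − C_in) e^(−t/τ). Set C = 1.364 and solve for t:
e^(−t/τ) = (C − C_in)/(C₀ − C_in) = (1.364 − 2.234)/(0.05880 − 2.234) = 0.399963
t = −τ ln(…) = 29.0017 × 0.916383 = 26.5766 h.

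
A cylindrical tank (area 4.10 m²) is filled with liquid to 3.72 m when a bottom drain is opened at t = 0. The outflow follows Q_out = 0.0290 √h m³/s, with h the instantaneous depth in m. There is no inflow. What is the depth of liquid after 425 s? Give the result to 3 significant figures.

0.181 m

A dh/dt = −Q_out = −0.0290 √h.
Separate and integrate: 2(√h − √h₀) = −(0.0290/A) t.
√h = √3.72 − 0.0290·425/(2·4.10) = 1.9287 − 1.5030 = 0.42568.
h = 0.42568² = 0.18120 m.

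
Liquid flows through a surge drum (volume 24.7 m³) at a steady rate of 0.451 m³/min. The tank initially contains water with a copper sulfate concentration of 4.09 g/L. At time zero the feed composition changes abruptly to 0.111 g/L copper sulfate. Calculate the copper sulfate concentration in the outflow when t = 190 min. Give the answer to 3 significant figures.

0.235 g/L

Accumulation = in − out for the solute gives V dC/dt = Q(C_in − C).
So dC/dt = (C_in − C)/τ with τ = V/Q = 24.7/0.451 = 54.767 min.
This is linear first-order; C(t) = C_in + (C₀ − C_in) e^(−t/τ).
C(190) = 0.111 + (4.09 − 0.111)·e^(−190/54.767) = 0.111 + (3.9790)·0.031141 = 0.23491 g/L.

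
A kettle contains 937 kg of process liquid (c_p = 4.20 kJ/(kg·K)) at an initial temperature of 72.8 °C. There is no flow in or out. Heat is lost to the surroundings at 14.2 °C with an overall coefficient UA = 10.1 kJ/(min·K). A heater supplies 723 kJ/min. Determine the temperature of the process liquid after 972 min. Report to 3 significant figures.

84.7 °C

Lumped-capacitance energy balance: M c_p dT/dt = UA(T_amb − T) + Q̇.
dT/dt = (T_ss − T)/τ with T_ss = T_amb + Q̇/UA = 14.2 + 723/10.1 = 85.784 °C, τ = M c_p/UA = 937·4.20/10.1 = 389.64 min.
This is linear first-order; T(t) = T_ss + (T₀ − T_ss) e^(−t/τ).
T(972) = 85.784 + (-12.984)·0.082530 = 84.713 °C.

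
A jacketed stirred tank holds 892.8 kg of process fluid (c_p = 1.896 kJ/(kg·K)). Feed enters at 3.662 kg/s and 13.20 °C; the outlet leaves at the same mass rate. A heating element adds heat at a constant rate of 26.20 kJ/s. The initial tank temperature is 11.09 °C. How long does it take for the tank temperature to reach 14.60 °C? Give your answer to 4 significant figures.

M c_p dT/dt = ṁ c_p (T_in − T) + Q̇.
τ = M/ṁ = 243.801 s; T_ss = T_in + Q̇/(ṁ c_p) = 16.9735 °C.
T(t) = T_ss + (T₀ − T_ss) e^(−t/τ). Set T = 14.60:
e^(−t/τ) = (14.60 − 16.9735)/(11.09 − 16.9735) = 0.403417
t = −243.801 · ln(0.403417) = 221.319 s.

221.3 s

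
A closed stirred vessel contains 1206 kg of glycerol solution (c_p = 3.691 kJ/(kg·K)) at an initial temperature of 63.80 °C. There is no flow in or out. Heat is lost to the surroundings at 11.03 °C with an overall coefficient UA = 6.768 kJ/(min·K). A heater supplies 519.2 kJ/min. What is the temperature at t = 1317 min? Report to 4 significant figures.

Lumped-capacitance energy balance: M c_p dT/dt = UA(T_amb − T) + Q̇.
dT/dt = (T_ss − T)/τ with T_ss = T_amb + Q̇/UA = 11.03 + 519.2/6.768 = 87.7439 °C, τ = M c_p/UA = 1206·3.691/6.768 = 657.705 min.
Solution: T(t) = T_ss + (T₀ − T_ss) e^(−t/τ).
T(1317) = 87.7439 + (-23.9439)·0.135008 = 84.5113 °C.

84.51 °C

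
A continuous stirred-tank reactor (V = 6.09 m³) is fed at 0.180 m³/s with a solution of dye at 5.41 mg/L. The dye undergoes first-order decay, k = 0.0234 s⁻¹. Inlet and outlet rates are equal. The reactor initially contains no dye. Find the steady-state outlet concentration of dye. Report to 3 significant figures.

3.02 mg/L

V dC/dt = Q(C_in − C) − k V C.
Steady state (dC/dt = 0): C_ss = Q C_in/(Q + kV) = C_in/(1 + kV/Q).
C_ss = 0.180·5.41/(0.180 + 0.0234·6.09) = 0.97380/0.32251 = 3.0195 mg/L.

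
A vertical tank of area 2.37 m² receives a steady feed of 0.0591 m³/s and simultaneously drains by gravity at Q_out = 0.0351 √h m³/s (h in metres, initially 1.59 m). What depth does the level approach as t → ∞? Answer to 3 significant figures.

A dh/dt = Q_in − 0.0351 √h. Steady state requires inflow = outflow:
Q_in = 0.0351 √h_ss ⇒ √h_ss = 0.0591/0.0351 = 1.6838.
h_ss = 1.6838² = 2.8351 m. (Since h₀ = 1.59 m < h_ss, the level will rise toward this value.)

2.84 m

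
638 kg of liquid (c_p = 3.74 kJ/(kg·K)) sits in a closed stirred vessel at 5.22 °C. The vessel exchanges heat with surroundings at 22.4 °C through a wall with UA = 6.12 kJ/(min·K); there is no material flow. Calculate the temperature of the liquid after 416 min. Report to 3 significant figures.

16.5 °C

M c_p dT/dt = −UA(T − T_amb).
dT/dt = (T_ss − T)/τ with T_ss = T_amb = 22.400 °C, τ = M c_p/UA = 638·3.74/6.12 = 389.89 min.
T approaches T_ss exponentially: T(t) = T_ss + (T₀ − T_ss) e^(−t/τ).
T(416) = 22.400 + (-17.180)·0.34405 = 16.489 °C.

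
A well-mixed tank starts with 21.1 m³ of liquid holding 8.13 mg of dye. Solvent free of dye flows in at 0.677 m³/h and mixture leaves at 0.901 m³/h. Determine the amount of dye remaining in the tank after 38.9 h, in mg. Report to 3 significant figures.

0.954 mg

Let m(t) be the amount of dye. Volume: V(t) = V₀ + (Q_in − Q_out) t = 21.1 − 0.22400 t; V(38.9) = 12.386 m³.
No dye enters, so dm/dt = −Q_out · (m/V).
Separate: dm/m = −Q_out dt/V(t) ⇒ ln(m/m₀) = −(Q_out/(Q_in−Q_out)) ln(V/V₀).
m = m₀ (V₀/V)^(Q_out/(Q_in−Q_out)) = 8.13 × (21.1/12.386)^(-4.0223) = 0.95406 mg.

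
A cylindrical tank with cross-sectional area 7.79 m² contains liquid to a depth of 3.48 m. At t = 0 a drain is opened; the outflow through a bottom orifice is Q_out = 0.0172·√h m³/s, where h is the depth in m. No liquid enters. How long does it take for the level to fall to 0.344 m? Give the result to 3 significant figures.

1160 s

A dh/dt = −Q_out = −0.0172 √h.
∫ h^(−1/2) dh = −(0.0172/A) ∫ dt, giving 2√h = 2√h₀ − (0.0172/A) t.
t = 2A(√h₀ − √h)/0.0172 = 2·7.79·(√3.48 − √0.344)/0.0172
  = 15.580 × (1.8655 − 0.58652) / 0.0172 = 1158.5 s.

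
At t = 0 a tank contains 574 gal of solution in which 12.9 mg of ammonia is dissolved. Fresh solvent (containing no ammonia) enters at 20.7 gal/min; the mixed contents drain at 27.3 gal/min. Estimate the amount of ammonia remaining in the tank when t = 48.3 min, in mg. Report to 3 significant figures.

Let m(t) be the amount of ammonia. Volume: V(t) = V₀ + (Q_in − Q_out) t = 574 − 6.6000 t; V(48.3) = 255.22 gal.
No ammonia enters, so dm/dt = −Q_out · (m/V).
dm/m = −Q_out dt/(V₀ − 6.6000 t); integrating gives ln(m/m₀) = −(Q_out/(Q_in−Q_out)) ln(V/V₀).
m = m₀ (V₀/V)^(Q_out/(Q_in−Q_out)) = 12.9 × (574/255.22)^(-4.1364) = 0.45144 mg.

0.451 mg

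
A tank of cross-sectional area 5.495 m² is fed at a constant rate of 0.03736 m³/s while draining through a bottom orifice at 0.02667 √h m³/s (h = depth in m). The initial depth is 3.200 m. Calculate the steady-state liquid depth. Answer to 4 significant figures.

1.962 m

Level balance: A dh/dt = 0.03736 − 0.02667 √h. Setting dh/dt = 0:
Q_in = 0.02667 √h_ss ⇒ √h_ss = 0.03736/0.02667 = 1.40082.
h_ss = 1.40082² = 1.96231 m. (Since h₀ = 3.200 m > h_ss, the level will fall toward this value.)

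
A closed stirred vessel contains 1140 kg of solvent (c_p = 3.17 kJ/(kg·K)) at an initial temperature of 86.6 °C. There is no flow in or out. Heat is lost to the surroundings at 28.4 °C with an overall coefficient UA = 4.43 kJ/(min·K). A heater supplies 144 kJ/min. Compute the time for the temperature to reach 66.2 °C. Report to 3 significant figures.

1290 min

First-law balance (no shaft work): M c_p dT/dt = −UA(T − T_amb) + Q̇.
τ = M c_p/UA = 815.76 min; T_ss = T_amb + Q̇/UA = 28.4 + 144/4.43 = 60.906 °C.
T(t) = T_ss + (T₀ − T_ss)e^(−t/τ); set T = 66.2:
t = −τ ln[(T − T_ss)/(T₀ − T_ss)] = −815.76 · ln(0.20605) = 1288.6 min.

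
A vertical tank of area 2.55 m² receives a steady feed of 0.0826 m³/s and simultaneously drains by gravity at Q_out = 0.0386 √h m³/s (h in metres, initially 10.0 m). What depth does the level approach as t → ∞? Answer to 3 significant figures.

4.58 m

Volume balance on the tank: A dh/dt = Q_in − 0.0386 √h. At steady state dh/dt = 0:
Q_in = 0.0386 √h_ss ⇒ √h_ss = 0.0826/0.0386 = 2.1399.
h_ss = 2.1399² = 4.5792 m. (Since h₀ = 10.0 m > h_ss, the level will fall toward this value.)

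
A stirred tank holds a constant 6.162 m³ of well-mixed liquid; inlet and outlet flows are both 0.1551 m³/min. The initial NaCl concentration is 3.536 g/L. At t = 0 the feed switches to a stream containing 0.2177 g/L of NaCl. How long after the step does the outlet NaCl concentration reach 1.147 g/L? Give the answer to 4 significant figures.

Species balance: V dC/dt = Q(C_in − C) ⇒ τ = V/Q = 39.7292 min.
C(t) = C_in + (C₀ − C_in) e^(−t/τ). Set C = 1.147 and solve for t:
e^(−t/τ) = (C − C_in)/(C₀ − C_in) = (1.147 − 0.2177)/(3.536 − 0.2177) = 0.280053
t = −τ ln(…) = 39.7292 × 1.27278 = 50.5664 min.

50.57 min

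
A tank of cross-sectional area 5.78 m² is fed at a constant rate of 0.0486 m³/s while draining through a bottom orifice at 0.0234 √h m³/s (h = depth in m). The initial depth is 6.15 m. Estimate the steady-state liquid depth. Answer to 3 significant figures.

4.31 m

Volume balance on the tank: A dh/dt = Q_in − 0.0234 √h. At steady state dh/dt = 0:
Q_in = 0.0234 √h_ss ⇒ √h_ss = 0.0486/0.0234 = 2.0769.
h_ss = 2.0769² = 4.3136 m. (Since h₀ = 6.15 m > h_ss, the level will fall toward this value.)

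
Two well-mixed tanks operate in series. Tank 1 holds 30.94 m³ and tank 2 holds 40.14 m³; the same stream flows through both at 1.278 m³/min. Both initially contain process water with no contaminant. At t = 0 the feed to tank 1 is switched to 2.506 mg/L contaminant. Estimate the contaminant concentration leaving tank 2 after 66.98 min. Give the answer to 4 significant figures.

1.740 mg/L

Species balance on tank i: dCᵢ/dt = (Cᵢ₋₁ − Cᵢ)/τᵢ with τᵢ = Vᵢ/Q.
τ₁ = 30.94/1.278 = 24.2097 min; τ₂ = 40.14/1.278 = 31.4085 min.
Tank 1: C₁ = C_in(1 − e^(−t/τ₁)). Tank 2 (τ₁ ≠ τ₂): C₂ = C_in[1 − (τ₁ e^(−t/τ₁) − τ₂ e^(−t/τ₂))/(τ₁ − τ₂)].
At t = 66.98: e^(−t/τ₁) = 0.0628717, e^(−t/τ₂) = 0.118535.
C₂ = 2.506·[1 − (24.2097·0.0628717 − 31.4085·0.118535)/(-7.19875)] = 2.506·0.694267 = 1.73983 mg/L.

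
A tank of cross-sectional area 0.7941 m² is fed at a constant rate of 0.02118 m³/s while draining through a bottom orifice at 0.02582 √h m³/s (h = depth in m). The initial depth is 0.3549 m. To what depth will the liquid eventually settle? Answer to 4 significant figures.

Mass balance (ρ constant): A dh/dt = Q_in − 0.02582 √h. At steady state dh/dt = 0:
Q_in = 0.02582 √h_ss ⇒ √h_ss = 0.02118/0.02582 = 0.820294.
h_ss = 0.820294² = 0.672883 m. (Since h₀ = 0.3549 m < h_ss, the level will rise toward this value.)

0.6729 m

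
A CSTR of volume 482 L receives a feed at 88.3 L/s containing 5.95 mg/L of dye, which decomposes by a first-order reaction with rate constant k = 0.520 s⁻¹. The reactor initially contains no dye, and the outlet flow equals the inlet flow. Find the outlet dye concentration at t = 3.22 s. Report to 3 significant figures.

V dC/dt = Q(C_in − C) − k V C.
dC/dt = (Q/V) C_in − (Q/V + k) C; effective rate a = Q/V + k = 0.18320 + 0.520 = 0.70320 s⁻¹.
C_ss = Q C_in/(Q + kV) = 1.5501 mg/L; C(t) = C_ss + (C₀ − C_ss) e^(−a t).
C(3.22) = 1.5501 + (-1.5501)·e^(−0.70320·3.22) = 1.5501 + (-1.5501)·0.10390 = 1.3890 mg/L.

1.39 mg/L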